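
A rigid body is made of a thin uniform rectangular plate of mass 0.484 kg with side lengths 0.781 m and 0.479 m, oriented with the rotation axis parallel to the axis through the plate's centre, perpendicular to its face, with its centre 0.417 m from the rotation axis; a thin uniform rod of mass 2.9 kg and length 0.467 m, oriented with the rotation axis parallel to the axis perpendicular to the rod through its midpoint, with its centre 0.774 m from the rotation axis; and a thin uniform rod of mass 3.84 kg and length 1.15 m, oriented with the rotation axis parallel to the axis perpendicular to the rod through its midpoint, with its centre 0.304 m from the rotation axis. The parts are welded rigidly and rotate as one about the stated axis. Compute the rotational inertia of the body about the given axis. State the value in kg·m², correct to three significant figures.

2.69

Rectangular plate: I_cm = (1/12)M(a²+b²) = (1/12)(0.484)[(0.781)² + (0.479)²] = 0.033856 kg·m²; centre at d = 0.417 m, so I = I_cm + Md² gives I = 0.033856 + (0.484)(0.417)² = 0.11802 kg·m².
Thin rod: I_cm = (1/12)ML² = (1/12)(2.9)(0.467)² = 0.052705 kg·m²; centre at d = 0.774 m, so I = I_cm + Md² gives I = 0.052705 + (2.9)(0.774)² = 1.79 kg·m².
Thin rod: I_cm = (1/12)ML² = (1/12)(3.84)(1.15)² = 0.4232 kg·m²; centre at d = 0.304 m, so I = I_cm + Md² gives I = 0.4232 + (3.84)(0.304)² = 0.77808 kg·m².
Total I = 0.11802 + 1.79 + 0.77808 = 2.6861 kg·m².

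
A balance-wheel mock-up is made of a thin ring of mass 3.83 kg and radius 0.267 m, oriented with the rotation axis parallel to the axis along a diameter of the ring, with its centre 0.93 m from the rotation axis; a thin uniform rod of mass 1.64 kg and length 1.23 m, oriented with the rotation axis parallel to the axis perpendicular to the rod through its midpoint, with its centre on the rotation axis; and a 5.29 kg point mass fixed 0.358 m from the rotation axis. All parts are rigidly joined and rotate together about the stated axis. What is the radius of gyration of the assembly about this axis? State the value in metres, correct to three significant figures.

Thin ring: I_cm = (1/2)MR² = (1/2)(3.83)(0.267)² = 0.13652 kg m²; centre at d = 0.93 m, so I = I_cm + Md² gives I = 0.13652 + (3.83)(0.93)² = 3.4491 kg m².
Thin rod: I_cm = (1/12)ML² = (1/12)(1.64)(1.23)² = 0.20676 kg m²; axis through the centre, so I = 0.20676 kg m².
Point mass: I_cm = 0; centre at d = 0.358 m, so I = I_cm + Md² gives I = 0 + (5.29)(0.358)² = 0.67799 kg m².
Total I = 4.3338 kg m²; total mass M = 10.76 kg.
k = √(I/M) = √(4.3338/10.76) = 0.63464 m.

0.635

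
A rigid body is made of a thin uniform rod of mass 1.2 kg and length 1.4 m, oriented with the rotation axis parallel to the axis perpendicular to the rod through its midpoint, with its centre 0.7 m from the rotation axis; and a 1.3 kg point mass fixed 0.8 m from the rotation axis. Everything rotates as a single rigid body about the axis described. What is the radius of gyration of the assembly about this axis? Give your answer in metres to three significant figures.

0.804

Thin rod: I_cm = (1/12)ML² = (1/12)(1.2)(1.4)² = 0.196 kg·m²; centre at d = 0.7 m, so I = I_cm + Md² gives I = 0.196 + (1.2)(0.7)² = 0.784 kg·m².
Point mass: I_cm = 0; centre at d = 0.8 m, so I = I_cm + Md² gives I = 0 + (1.3)(0.8)² = 0.832 kg·m².
Total I = 1.616 kg·m²; total mass M = 2.5 kg.
k = √(I/M) = √(1.616/2.5) = 0.80399 m.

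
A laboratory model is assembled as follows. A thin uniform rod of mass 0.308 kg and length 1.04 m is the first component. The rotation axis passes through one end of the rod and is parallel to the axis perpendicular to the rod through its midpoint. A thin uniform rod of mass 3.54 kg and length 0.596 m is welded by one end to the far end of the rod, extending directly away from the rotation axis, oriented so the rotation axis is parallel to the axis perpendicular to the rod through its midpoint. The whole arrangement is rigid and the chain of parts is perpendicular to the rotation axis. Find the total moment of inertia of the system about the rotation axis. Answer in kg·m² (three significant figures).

6.55

Thin rod: I_cm = (1/12)ML² = (1/12)(0.308)(1.04)² = 0.027761 kg·m²; centre at d = 0.52 m, so the parallel axis theorem gives I = 0.027761 + (0.308)(0.52)² = 0.11104 kg·m².
Thin rod: I_cm = (1/12)ML² = (1/12)(3.54)(0.596)² = 0.10479 kg·m²; centre at d = 0.52 + 0.52 + 0.298 = 1.338 m, so the parallel axis theorem gives I = 0.10479 + (3.54)(1.338)² = 6.4423 kg·m².
Total I = 0.11104 + 6.4423 = 6.5533 kg·m².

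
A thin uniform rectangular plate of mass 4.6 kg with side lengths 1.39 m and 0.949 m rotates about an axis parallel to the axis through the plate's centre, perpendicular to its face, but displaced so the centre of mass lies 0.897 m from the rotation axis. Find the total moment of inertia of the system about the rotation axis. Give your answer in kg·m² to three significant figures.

I_cm = (1/12)M(a²+b²) = (1/12)(4.6)[(1.39)² + (0.949)²] = 1.0859 kg·m²; centre at d = 0.897 m, so the parallel axis theorem gives I = 1.0859 + (4.6)(0.897)² = 4.7871 kg·m².

4.79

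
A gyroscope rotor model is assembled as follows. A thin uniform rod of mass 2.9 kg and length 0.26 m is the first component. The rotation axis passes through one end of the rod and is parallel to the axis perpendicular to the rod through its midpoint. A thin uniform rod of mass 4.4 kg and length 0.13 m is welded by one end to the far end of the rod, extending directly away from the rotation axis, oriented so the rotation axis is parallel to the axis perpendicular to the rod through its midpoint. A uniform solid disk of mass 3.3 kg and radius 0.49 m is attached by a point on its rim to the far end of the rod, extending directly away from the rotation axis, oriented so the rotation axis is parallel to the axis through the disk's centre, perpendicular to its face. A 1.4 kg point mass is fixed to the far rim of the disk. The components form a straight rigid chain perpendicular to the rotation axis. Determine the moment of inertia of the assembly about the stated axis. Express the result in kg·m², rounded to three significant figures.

Thin rod: I_cm = (1/12)ML² = (1/12)(2.9)(0.26)² = 0.016337 kg·m²; centre at d = 0.13 m, so the parallel axis theorem gives I = 0.016337 + (2.9)(0.13)² = 0.065347 kg·m².
Thin rod: I_cm = (1/12)ML² = (1/12)(4.4)(0.13)² = 0.0061967 kg·m²; centre at d = 0.13 + 0.13 + 0.065 = 0.325 m, so the parallel axis theorem gives I = 0.0061967 + (4.4)(0.325)² = 0.47095 kg·m².
Solid disk: I_cm = (1/2)MR² = (1/2)(3.3)(0.49)² = 0.39616 kg·m²; centre at d = 0.13 + 0.13 + 0.065 + 0.065 + 0.49 = 0.88 m, so the parallel axis theorem gives I = 0.39616 + (3.3)(0.88)² = 2.9517 kg·m².
Point mass: I_cm = 0; centre at d = 0.13 + 0.13 + 0.065 + 0.065 + 0.49 + 0.49 = 1.37 m, so the parallel axis theorem gives I = 0 + (1.4)(1.37)² = 2.6277 kg·m².
Total I = 0.065347 + 0.47095 + 2.9517 + 2.6277 = 6.1156 kg·m².

6.12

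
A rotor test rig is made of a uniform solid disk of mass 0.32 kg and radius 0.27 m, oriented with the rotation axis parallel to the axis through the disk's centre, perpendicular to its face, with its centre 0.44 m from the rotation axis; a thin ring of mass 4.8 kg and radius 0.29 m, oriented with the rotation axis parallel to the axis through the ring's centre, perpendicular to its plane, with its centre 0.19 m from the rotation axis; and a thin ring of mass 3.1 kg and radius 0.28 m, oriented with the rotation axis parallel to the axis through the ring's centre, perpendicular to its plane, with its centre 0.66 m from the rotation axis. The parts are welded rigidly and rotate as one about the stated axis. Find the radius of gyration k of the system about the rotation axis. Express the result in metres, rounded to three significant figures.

0.522

Solid disk: I_cm = (1/2)MR² = (1/2)(0.32)(0.27)² = 0.011664 kg·m²; centre at d = 0.44 m, so the parallel axis theorem gives I = 0.011664 + (0.32)(0.44)² = 0.073616 kg·m².
Thin ring: I_cm = MR² = (4.8)(0.29)² = 0.40368 kg·m²; centre at d = 0.19 m, so the parallel axis theorem gives I = 0.40368 + (4.8)(0.19)² = 0.57696 kg·m².
Thin ring: I_cm = MR² = (3.1)(0.28)² = 0.24304 kg·m²; centre at d = 0.66 m, so the parallel axis theorem gives I = 0.24304 + (3.1)(0.66)² = 1.5934 kg·m².
Total I = 2.244 kg·m²; total mass M = 8.22 kg.
k = √(I/M) = √(2.244/8.22) = 0.52248 m.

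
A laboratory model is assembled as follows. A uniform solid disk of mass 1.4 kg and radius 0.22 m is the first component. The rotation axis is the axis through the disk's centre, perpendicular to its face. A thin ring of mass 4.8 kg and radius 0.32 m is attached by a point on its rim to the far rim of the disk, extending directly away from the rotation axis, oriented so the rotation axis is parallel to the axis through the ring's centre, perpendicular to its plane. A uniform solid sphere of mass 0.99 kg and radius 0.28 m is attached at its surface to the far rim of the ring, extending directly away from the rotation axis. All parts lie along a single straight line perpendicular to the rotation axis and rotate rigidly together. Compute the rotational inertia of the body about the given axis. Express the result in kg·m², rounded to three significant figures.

3.24

Solid disk: I_cm = (1/2)MR² = (1/2)(1.4)(0.22)² = 0.03388 kg·m²; axis through the centre, so I = 0.03388 kg·m².
Thin ring: I_cm = MR² = (4.8)(0.32)² = 0.49152 kg·m²; centre at d = 0.22 + 0.32 = 0.54 m, so I = I_cm + Md² gives I = 0.49152 + (4.8)(0.54)² = 1.8912 kg·m².
Solid sphere: I_cm = (2/5)MR² = (2/5)(0.99)(0.28)² = 0.031046 kg·m²; centre at d = 0.22 + 0.32 + 0.32 + 0.28 = 1.14 m, so I = I_cm + Md² gives I = 0.031046 + (0.99)(1.14)² = 1.3177 kg·m².
Total I = 0.03388 + 1.8912 + 1.3177 = 3.2427 kg·m².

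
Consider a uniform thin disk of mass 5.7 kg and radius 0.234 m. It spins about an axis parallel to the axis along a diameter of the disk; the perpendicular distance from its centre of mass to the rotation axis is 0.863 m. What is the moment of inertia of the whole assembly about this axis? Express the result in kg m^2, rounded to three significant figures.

I_cm = (1/4)MR² = (1/4)(5.7)(0.234)² = 0.078027 kg m^2; centre at d = 0.863 m, so I = I_cm + Md² gives I = 0.078027 + (5.7)(0.863)² = 4.3232 kg m^2.

4.32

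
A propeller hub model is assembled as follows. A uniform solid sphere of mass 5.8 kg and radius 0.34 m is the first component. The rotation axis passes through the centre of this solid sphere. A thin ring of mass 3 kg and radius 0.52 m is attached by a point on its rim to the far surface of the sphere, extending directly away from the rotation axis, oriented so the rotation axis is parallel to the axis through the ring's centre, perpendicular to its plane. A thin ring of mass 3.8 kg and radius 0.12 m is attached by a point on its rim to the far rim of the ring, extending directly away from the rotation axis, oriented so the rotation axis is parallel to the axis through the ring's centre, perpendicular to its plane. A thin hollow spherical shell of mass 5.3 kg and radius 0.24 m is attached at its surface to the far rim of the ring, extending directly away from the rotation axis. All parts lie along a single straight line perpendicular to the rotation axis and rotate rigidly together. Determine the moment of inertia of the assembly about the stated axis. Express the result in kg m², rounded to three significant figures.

30.4

Solid sphere: I_cm = (2/5)MR² = (2/5)(5.8)(0.34)² = 0.26819 kg m²; axis through the centre, so I = 0.26819 kg m².
Thin ring: I_cm = MR² = (3)(0.52)² = 0.8112 kg m²; centre at d = 0.34 + 0.52 = 0.86 m, so the parallel axis theorem gives I = 0.8112 + (3)(0.86)² = 3.03 kg m².
Thin ring: I_cm = MR² = (3.8)(0.12)² = 0.05472 kg m²; centre at d = 0.34 + 0.52 + 0.52 + 0.12 = 1.5 m, so the parallel axis theorem gives I = 0.05472 + (3.8)(1.5)² = 8.6047 kg m².
Spherical shell: I_cm = (2/3)MR² = (2/3)(5.3)(0.24)² = 0.20352 kg m²; centre at d = 0.34 + 0.52 + 0.52 + 0.12 + 0.12 + 0.24 = 1.86 m, so the parallel axis theorem gives I = 0.20352 + (5.3)(1.86)² = 18.539 kg m².
Total I = 0.26819 + 3.03 + 8.6047 + 18.539 = 30.442 kg m².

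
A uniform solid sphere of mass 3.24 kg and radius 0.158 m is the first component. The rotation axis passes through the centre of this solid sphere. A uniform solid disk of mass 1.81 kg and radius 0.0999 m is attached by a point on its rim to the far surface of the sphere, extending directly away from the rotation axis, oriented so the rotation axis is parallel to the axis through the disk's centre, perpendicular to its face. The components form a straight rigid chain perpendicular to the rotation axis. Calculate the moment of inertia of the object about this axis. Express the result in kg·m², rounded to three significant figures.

Solid sphere: I_cm = (2/5)MR² = (2/5)(3.24)(0.158)² = 0.032353 kg·m²; axis through the centre, so I = 0.032353 kg·m².
Solid disk: I_cm = (1/2)MR² = (1/2)(1.81)(0.0999)² = 0.0090319 kg·m²; centre at d = 0.158 + 0.0999 = 0.2579 m, so the parallel axis theorem gives I = 0.0090319 + (1.81)(0.2579)² = 0.12942 kg·m².
Total I = 0.032353 + 0.12942 = 0.16177 kg·m².

0.162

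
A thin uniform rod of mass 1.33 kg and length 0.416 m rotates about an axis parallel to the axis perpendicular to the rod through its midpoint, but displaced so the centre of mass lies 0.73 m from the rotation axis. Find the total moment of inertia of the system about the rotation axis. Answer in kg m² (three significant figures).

I_cm = (1/12)ML² = (1/12)(1.33)(0.416)² = 0.01918 kg m²; centre at d = 0.73 m, so I = I_cm + Md² gives I = 0.01918 + (1.33)(0.73)² = 0.72794 kg m².

0.728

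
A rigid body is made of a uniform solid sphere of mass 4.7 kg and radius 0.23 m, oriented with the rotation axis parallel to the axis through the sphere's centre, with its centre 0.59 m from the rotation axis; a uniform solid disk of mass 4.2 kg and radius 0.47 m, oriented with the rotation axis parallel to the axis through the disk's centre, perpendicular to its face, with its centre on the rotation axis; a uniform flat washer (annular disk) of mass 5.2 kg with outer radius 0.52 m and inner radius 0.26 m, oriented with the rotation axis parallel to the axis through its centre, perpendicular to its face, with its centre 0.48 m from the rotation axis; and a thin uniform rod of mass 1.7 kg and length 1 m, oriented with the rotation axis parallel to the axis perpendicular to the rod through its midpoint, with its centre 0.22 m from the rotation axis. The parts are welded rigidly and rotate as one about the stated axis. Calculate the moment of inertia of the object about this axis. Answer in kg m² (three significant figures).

Solid sphere: I_cm = (2/5)MR² = (2/5)(4.7)(0.23)² = 0.099452 kg m²; centre at d = 0.59 m, so I = I_cm + Md² gives I = 0.099452 + (4.7)(0.59)² = 1.7355 kg m².
Solid disk: I_cm = (1/2)MR² = (1/2)(4.2)(0.47)² = 0.46389 kg m²; axis through the centre, so I = 0.46389 kg m².
Annular disk: I_cm = (1/2)M(R²+r²) = (1/2)(5.2)[(0.52)² + (0.26)²] = 0.8788 kg m²; centre at d = 0.48 m, so I = I_cm + Md² gives I = 0.8788 + (5.2)(0.48)² = 2.0769 kg m².
Thin rod: I_cm = (1/12)ML² = (1/12)(1.7)(1)² = 0.14167 kg m²; centre at d = 0.22 m, so I = I_cm + Md² gives I = 0.14167 + (1.7)(0.22)² = 0.22395 kg m².
Total I = 1.7355 + 0.46389 + 2.0769 + 0.22395 = 4.5002 kg m².

4.50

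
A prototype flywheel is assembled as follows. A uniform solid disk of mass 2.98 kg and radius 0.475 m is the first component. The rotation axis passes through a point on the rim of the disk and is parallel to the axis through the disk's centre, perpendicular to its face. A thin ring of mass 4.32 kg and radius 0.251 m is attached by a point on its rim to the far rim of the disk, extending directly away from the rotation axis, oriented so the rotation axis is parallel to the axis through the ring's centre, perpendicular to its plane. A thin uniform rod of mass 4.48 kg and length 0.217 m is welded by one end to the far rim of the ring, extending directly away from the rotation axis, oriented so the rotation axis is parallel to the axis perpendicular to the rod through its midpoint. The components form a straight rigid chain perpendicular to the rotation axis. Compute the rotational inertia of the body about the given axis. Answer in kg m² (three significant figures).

Solid disk: I_cm = (1/2)MR² = (1/2)(2.98)(0.475)² = 0.33618 kg m²; centre at d = 0.475 m, so I = I_cm + Md² gives I = 0.33618 + (2.98)(0.475)² = 1.0085 kg m².
Thin ring: I_cm = MR² = (4.32)(0.251)² = 0.27216 kg m²; centre at d = 0.475 + 0.475 + 0.251 = 1.201 m, so I = I_cm + Md² gives I = 0.27216 + (4.32)(1.201)² = 6.5033 kg m².
Thin rod: I_cm = (1/12)ML² = (1/12)(4.48)(0.217)² = 0.01758 kg m²; centre at d = 0.475 + 0.475 + 0.251 + 0.251 + 0.1085 = 1.5605 m, so I = I_cm + Md² gives I = 0.01758 + (4.48)(1.5605)² = 10.927 kg m².
Total I = 1.0085 + 6.5033 + 10.927 = 18.439 kg m².

18.4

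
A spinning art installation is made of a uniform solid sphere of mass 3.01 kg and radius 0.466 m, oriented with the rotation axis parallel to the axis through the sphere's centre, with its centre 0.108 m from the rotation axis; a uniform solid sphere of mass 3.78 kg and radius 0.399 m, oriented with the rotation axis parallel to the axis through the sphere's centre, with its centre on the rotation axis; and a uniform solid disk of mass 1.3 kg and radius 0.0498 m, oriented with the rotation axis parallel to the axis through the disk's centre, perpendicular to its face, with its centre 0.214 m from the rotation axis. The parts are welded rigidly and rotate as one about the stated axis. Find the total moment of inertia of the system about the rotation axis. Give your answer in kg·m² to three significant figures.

Solid sphere: I_cm = (2/5)MR² = (2/5)(3.01)(0.466)² = 0.26146 kg·m²; centre at d = 0.108 m, so the parallel axis theorem gives I = 0.26146 + (3.01)(0.108)² = 0.29656 kg·m².
Solid sphere: I_cm = (2/5)MR² = (2/5)(3.78)(0.399)² = 0.24071 kg·m²; axis through the centre, so I = 0.24071 kg·m².
Solid disk: I_cm = (1/2)MR² = (1/2)(1.3)(0.0498)² = 0.001612 kg·m²; centre at d = 0.214 m, so the parallel axis theorem gives I = 0.001612 + (1.3)(0.214)² = 0.061147 kg·m².
Total I = 0.29656 + 0.24071 + 0.061147 = 0.59842 kg·m².

0.598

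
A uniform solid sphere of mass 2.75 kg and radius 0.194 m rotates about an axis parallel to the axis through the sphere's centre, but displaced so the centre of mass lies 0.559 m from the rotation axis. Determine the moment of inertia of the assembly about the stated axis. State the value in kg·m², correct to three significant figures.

0.901

I_cm = (2/5)MR² = (2/5)(2.75)(0.194)² = 0.0414 kg·m²; centre at d = 0.559 m, so I = I_cm + Md² gives I = 0.0414 + (2.75)(0.559)² = 0.90072 kg·m².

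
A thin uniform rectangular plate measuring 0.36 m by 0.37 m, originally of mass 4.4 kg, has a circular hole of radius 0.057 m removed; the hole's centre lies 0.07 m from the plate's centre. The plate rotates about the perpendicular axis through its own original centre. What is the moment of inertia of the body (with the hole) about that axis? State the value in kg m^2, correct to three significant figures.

Unpierced body about its centre: I₀ = (1/12)M(a²+b²) = (1/12)(4.4)[(0.36)² + (0.37)²] = 0.097717 kg m^2.
The removed disk has mass m = M·πr²/(ab) = (4.4)·π(0.057)²/(0.36·0.37) = 0.33717 kg (same uniform areal density).
Its moment of inertia about the rotation axis (parallel-axis theorem): I_hole = (1/2)mr² + md² = (1/2)(0.33717)(0.057)² + (0.33717)(0.07)² = 0.0021999 kg m^2.
Treating the hole as negative mass, I = I₀ − I_hole = 0.097717 − 0.0021999 = 0.095517 kg m^2.

0.0955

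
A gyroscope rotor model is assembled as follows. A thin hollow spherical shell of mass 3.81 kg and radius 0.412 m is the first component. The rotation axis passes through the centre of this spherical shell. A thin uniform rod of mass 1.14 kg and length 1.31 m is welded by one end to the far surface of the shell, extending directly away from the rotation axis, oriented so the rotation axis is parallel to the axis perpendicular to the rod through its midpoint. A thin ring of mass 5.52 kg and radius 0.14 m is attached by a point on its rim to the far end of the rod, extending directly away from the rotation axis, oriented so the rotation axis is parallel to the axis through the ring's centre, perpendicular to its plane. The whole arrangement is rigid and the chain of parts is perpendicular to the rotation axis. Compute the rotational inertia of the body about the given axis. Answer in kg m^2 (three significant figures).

Spherical shell: I_cm = (2/3)MR² = (2/3)(3.81)(0.412)² = 0.43115 kg m^2; axis through the centre, so I = 0.43115 kg m^2.
Thin rod: I_cm = (1/12)ML² = (1/12)(1.14)(1.31)² = 0.16303 kg m^2; centre at d = 0.412 + 0.655 = 1.067 m, so the parallel axis theorem gives I = 0.16303 + (1.14)(1.067)² = 1.4609 kg m^2.
Thin ring: I_cm = MR² = (5.52)(0.14)² = 0.10819 kg m^2; centre at d = 0.412 + 0.655 + 0.655 + 0.14 = 1.862 m, so the parallel axis theorem gives I = 0.10819 + (5.52)(1.862)² = 19.246 kg m^2.
Total I = 0.43115 + 1.4609 + 19.246 = 21.138 kg m^2.

21.1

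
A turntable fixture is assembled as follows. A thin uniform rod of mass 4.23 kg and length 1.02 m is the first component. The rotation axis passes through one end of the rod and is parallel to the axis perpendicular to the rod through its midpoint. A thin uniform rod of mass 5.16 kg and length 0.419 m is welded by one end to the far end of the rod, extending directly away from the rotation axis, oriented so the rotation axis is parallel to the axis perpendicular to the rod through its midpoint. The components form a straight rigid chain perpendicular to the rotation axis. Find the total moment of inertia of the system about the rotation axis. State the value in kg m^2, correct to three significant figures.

Thin rod: I_cm = (1/12)ML² = (1/12)(4.23)(1.02)² = 0.36674 kg m^2; centre at d = 0.51 m, so the parallel axis theorem gives I = 0.36674 + (4.23)(0.51)² = 1.467 kg m^2.
Thin rod: I_cm = (1/12)ML² = (1/12)(5.16)(0.419)² = 0.075491 kg m^2; centre at d = 0.51 + 0.51 + 0.2095 = 1.2295 m, so the parallel axis theorem gives I = 0.075491 + (5.16)(1.2295)² = 7.8757 kg m^2.
Total I = 1.467 + 7.8757 = 9.3427 kg m^2.

9.34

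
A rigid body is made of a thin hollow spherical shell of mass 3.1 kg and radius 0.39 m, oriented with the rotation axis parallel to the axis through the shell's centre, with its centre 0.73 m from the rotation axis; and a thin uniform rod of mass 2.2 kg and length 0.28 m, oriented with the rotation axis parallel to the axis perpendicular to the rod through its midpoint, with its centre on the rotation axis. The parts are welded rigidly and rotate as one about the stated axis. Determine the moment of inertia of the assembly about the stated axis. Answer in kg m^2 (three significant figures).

Spherical shell: I_cm = (2/3)MR² = (2/3)(3.1)(0.39)² = 0.31434 kg m^2; centre at d = 0.73 m, so the parallel axis theorem gives I = 0.31434 + (3.1)(0.73)² = 1.9663 kg m^2.
Thin rod: I_cm = (1/12)ML² = (1/12)(2.2)(0.28)² = 0.014373 kg m^2; axis through the centre, so I = 0.014373 kg m^2.
Total I = 1.9663 + 0.014373 = 1.9807 kg m^2.

1.98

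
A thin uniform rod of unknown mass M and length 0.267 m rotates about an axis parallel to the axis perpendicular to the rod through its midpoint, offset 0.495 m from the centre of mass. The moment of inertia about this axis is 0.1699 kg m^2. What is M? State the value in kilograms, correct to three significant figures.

I = I_cm + Md² = (1/12)ML² + Md² = M·[0.0833333·(0.267)² + (0.495)²] = M·0.25097.
So M = 0.1699 / 0.25097 = 0.67698 kg.

0.677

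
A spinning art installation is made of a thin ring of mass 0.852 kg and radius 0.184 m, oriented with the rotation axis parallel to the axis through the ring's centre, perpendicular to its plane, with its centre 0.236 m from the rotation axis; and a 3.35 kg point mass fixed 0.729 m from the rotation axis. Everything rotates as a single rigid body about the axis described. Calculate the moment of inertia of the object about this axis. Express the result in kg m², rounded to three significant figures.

Thin ring: I_cm = MR² = (0.852)(0.184)² = 0.028845 kg m²; centre at d = 0.236 m, so the parallel axis theorem gives I = 0.028845 + (0.852)(0.236)² = 0.076298 kg m².
Point mass: I_cm = 0; centre at d = 0.729 m, so the parallel axis theorem gives I = 0 + (3.35)(0.729)² = 1.7803 kg m².
Total I = 0.076298 + 1.7803 = 1.8566 kg m².

1.86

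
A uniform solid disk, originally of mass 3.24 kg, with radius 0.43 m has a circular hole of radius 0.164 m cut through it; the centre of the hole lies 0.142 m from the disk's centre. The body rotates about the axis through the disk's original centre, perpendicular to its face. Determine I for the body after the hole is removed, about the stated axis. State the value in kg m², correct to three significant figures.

0.284

Unpierced body about its centre: I₀ = (1/2)MR² = (1/2)(3.24)(0.43)² = 0.29954 kg m².
The removed disk has mass m = M·(r/R)² = (3.24)(0.164/0.43)² = 0.4713 kg (same uniform areal density).
Its moment of inertia about the rotation axis (parallel-axis theorem): I_hole = (1/2)mr² + md² = (1/2)(0.4713)(0.164)² + (0.4713)(0.142)² = 0.015841 kg m².
Treating the hole as negative mass, I = I₀ − I_hole = 0.29954 − 0.015841 = 0.2837 kg m².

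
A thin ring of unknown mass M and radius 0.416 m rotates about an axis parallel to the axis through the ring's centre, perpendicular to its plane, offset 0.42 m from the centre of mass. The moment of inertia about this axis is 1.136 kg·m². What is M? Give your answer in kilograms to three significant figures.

3.25

I = I_cm + Md² = MR² + Md² = M·[1·(0.416)² + (0.42)²] = M·0.34946.
So M = 1.136 / 0.34946 = 3.2508 kg.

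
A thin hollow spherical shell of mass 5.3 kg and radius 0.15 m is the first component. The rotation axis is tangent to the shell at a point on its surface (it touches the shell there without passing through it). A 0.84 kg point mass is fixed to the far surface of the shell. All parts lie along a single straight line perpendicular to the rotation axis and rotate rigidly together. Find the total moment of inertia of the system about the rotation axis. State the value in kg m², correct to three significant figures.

0.274

Spherical shell: I_cm = (2/3)MR² = (2/3)(5.3)(0.15)² = 0.0795 kg m²; centre at d = 0.15 m, so I = I_cm + Md² gives I = 0.0795 + (5.3)(0.15)² = 0.19875 kg m².
Point mass: I_cm = 0; centre at d = 0.15 + 0.15 = 0.3 m, so I = I_cm + Md² gives I = 0 + (0.84)(0.3)² = 0.0756 kg m².
Total I = 0.19875 + 0.0756 = 0.27435 kg m².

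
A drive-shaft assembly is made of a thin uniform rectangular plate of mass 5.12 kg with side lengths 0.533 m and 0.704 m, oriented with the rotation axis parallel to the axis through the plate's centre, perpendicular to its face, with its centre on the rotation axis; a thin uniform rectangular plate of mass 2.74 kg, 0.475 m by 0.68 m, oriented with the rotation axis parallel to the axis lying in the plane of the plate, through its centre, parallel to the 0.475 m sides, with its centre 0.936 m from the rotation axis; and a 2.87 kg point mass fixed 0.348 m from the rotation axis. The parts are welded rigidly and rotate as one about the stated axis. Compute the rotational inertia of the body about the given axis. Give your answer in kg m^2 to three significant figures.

Rectangular plate: I_cm = (1/12)M(a²+b²) = (1/12)(5.12)[(0.533)² + (0.704)²] = 0.33267 kg m^2; axis through the centre, so I = 0.33267 kg m^2.
Rectangular plate: I_cm = (1/12)Mb² = (1/12)(2.74)(0.68)² = 0.10558 kg m^2; centre at d = 0.936 m, so I = I_cm + Md² gives I = 0.10558 + (2.74)(0.936)² = 2.5061 kg m^2.
Point mass: I_cm = 0; centre at d = 0.348 m, so I = I_cm + Md² gives I = 0 + (2.87)(0.348)² = 0.34757 kg m^2.
Total I = 0.33267 + 2.5061 + 0.34757 = 3.1863 kg m^2.

3.19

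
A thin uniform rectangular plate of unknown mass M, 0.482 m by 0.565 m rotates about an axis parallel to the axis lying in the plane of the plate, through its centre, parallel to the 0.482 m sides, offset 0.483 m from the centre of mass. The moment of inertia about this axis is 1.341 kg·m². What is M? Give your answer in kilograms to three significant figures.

5.16

I = I_cm + Md² = (1/12)Mb² + Md² = M·[0.0833333·(0.565)² + (0.483)²] = M·0.25989.
So M = 1.341 / 0.25989 = 5.1599 kg.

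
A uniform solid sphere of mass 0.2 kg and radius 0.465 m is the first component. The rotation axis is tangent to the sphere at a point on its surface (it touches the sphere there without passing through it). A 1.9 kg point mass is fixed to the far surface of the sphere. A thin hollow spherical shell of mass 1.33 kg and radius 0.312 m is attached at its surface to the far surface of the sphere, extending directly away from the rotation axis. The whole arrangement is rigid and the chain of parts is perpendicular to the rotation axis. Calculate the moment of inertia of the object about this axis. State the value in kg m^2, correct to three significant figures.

Solid sphere: I_cm = (2/5)MR² = (2/5)(0.2)(0.465)² = 0.017298 kg m^2; centre at d = 0.465 m, so I = I_cm + Md² gives I = 0.017298 + (0.2)(0.465)² = 0.060543 kg m^2.
Point mass: I_cm = 0; centre at d = 0.465 + 0.465 = 0.93 m, so I = I_cm + Md² gives I = 0 + (1.9)(0.93)² = 1.6433 kg m^2.
Spherical shell: I_cm = (2/3)MR² = (2/3)(1.33)(0.312)² = 0.086312 kg m^2; centre at d = 0.465 + 0.465 + 0.312 = 1.242 m, so I = I_cm + Md² gives I = 0.086312 + (1.33)(1.242)² = 2.1379 kg m^2.
Total I = 0.060543 + 1.6433 + 2.1379 = 3.8418 kg m^2.

3.84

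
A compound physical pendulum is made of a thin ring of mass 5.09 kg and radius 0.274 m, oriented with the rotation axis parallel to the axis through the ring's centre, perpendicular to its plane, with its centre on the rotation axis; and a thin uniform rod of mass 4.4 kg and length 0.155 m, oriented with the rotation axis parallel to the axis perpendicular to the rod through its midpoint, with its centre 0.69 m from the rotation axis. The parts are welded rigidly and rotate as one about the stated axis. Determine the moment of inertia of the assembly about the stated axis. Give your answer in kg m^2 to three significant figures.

Thin ring: I_cm = MR² = (5.09)(0.274)² = 0.38214 kg m^2; axis through the centre, so I = 0.38214 kg m^2.
Thin rod: I_cm = (1/12)ML² = (1/12)(4.4)(0.155)² = 0.0088092 kg m^2; centre at d = 0.69 m, so I = I_cm + Md² gives I = 0.0088092 + (4.4)(0.69)² = 2.1036 kg m^2.
Total I = 0.38214 + 2.1036 = 2.4858 kg m^2.

2.49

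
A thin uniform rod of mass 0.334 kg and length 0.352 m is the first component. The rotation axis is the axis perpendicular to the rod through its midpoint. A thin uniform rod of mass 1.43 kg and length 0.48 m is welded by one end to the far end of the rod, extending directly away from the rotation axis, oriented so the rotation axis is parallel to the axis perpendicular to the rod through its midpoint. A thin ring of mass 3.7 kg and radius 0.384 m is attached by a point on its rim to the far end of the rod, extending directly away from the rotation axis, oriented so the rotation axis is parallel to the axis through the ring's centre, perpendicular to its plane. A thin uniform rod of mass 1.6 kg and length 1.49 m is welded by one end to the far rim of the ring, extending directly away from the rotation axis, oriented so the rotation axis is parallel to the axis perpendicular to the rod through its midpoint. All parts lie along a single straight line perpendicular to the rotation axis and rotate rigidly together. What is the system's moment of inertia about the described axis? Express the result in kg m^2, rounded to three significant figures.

Thin rod: I_cm = (1/12)ML² = (1/12)(0.334)(0.352)² = 0.0034487 kg m^2; axis through the centre, so I = 0.0034487 kg m^2.
Thin rod: I_cm = (1/12)ML² = (1/12)(1.43)(0.48)² = 0.027456 kg m^2; centre at d = 0.176 + 0.24 = 0.416 m, so I = I_cm + Md² gives I = 0.027456 + (1.43)(0.416)² = 0.27493 kg m^2.
Thin ring: I_cm = MR² = (3.7)(0.384)² = 0.54559 kg m^2; centre at d = 0.176 + 0.24 + 0.24 + 0.384 = 1.04 m, so I = I_cm + Md² gives I = 0.54559 + (3.7)(1.04)² = 4.5475 kg m^2.
Thin rod: I_cm = (1/12)ML² = (1/12)(1.6)(1.49)² = 0.29601 kg m^2; centre at d = 0.176 + 0.24 + 0.24 + 0.384 + 0.384 + 0.745 = 2.169 m, so I = I_cm + Md² gives I = 0.29601 + (1.6)(2.169)² = 7.8233 kg m^2.
Total I = 0.0034487 + 0.27493 + 4.5475 + 7.8233 = 12.649 kg m^2.

12.6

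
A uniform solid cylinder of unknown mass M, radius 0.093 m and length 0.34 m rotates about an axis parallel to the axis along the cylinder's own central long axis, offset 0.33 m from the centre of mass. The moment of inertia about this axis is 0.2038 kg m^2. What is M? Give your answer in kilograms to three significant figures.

1.80

I = I_cm + Md² = (1/2)MR² + Md² = M·[0.5·(0.093)² + (0.33)²] = M·0.11322.
So M = 0.2038 / 0.11322 = 1.8 kg.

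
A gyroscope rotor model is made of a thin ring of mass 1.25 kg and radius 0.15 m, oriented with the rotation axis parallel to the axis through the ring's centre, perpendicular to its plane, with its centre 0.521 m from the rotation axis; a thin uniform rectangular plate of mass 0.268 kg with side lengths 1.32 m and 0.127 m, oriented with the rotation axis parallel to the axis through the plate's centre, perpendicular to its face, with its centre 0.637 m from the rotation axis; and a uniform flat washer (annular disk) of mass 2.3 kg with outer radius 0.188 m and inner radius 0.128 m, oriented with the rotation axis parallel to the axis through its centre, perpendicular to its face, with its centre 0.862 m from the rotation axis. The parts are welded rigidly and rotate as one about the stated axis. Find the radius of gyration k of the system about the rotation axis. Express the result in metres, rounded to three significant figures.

Thin ring: I_cm = MR² = (1.25)(0.15)² = 0.028125 kg m^2; centre at d = 0.521 m, so I = I_cm + Md² gives I = 0.028125 + (1.25)(0.521)² = 0.36743 kg m^2.
Rectangular plate: I_cm = (1/12)M(a²+b²) = (1/12)(0.268)[(1.32)² + (0.127)²] = 0.039274 kg m^2; centre at d = 0.637 m, so I = I_cm + Md² gives I = 0.039274 + (0.268)(0.637)² = 0.14802 kg m^2.
Annular disk: I_cm = (1/2)M(R²+r²) = (1/2)(2.3)[(0.188)² + (0.128)²] = 0.059487 kg m^2; centre at d = 0.862 m, so I = I_cm + Md² gives I = 0.059487 + (2.3)(0.862)² = 1.7685 kg m^2.
Total I = 2.2839 kg m^2; total mass M = 3.818 kg.
k = √(I/M) = √(2.2839/3.818) = 0.77344 m.

0.773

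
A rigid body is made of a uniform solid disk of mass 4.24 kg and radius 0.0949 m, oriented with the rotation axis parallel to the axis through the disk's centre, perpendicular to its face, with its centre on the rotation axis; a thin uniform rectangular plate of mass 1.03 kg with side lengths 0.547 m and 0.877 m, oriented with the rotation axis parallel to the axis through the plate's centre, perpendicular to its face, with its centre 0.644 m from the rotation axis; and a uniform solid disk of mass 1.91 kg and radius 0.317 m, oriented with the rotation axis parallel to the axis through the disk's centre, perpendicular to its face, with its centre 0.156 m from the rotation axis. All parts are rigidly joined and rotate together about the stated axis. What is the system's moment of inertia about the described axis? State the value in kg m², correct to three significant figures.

Solid disk: I_cm = (1/2)MR² = (1/2)(4.24)(0.0949)² = 0.019093 kg m²; axis through the centre, so I = 0.019093 kg m².
Rectangular plate: I_cm = (1/12)M(a²+b²) = (1/12)(1.03)[(0.547)² + (0.877)²] = 0.091699 kg m²; centre at d = 0.644 m, so the parallel axis theorem gives I = 0.091699 + (1.03)(0.644)² = 0.51888 kg m².
Solid disk: I_cm = (1/2)MR² = (1/2)(1.91)(0.317)² = 0.095967 kg m²; centre at d = 0.156 m, so the parallel axis theorem gives I = 0.095967 + (1.91)(0.156)² = 0.14245 kg m².
Total I = 0.019093 + 0.51888 + 0.14245 = 0.68042 kg m².

0.680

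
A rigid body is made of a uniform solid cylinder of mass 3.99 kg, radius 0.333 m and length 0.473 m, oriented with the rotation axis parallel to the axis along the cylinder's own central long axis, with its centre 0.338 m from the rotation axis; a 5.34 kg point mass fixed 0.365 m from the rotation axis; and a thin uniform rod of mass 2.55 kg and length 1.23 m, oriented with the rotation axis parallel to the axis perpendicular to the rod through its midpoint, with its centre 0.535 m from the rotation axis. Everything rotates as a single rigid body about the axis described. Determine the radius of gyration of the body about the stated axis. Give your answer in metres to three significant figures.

Solid cylinder: I_cm = (1/2)MR² = (1/2)(3.99)(0.333)² = 0.22122 kg·m²; centre at d = 0.338 m, so the parallel axis theorem gives I = 0.22122 + (3.99)(0.338)² = 0.67706 kg·m².
Point mass: I_cm = 0; centre at d = 0.365 m, so the parallel axis theorem gives I = 0 + (5.34)(0.365)² = 0.71142 kg·m².
Thin rod: I_cm = (1/12)ML² = (1/12)(2.55)(1.23)² = 0.32149 kg·m²; centre at d = 0.535 m, so the parallel axis theorem gives I = 0.32149 + (2.55)(0.535)² = 1.0514 kg·m².
Total I = 2.4398 kg·m²; total mass M = 11.88 kg.
k = √(I/M) = √(2.4398/11.88) = 0.45318 m.

0.453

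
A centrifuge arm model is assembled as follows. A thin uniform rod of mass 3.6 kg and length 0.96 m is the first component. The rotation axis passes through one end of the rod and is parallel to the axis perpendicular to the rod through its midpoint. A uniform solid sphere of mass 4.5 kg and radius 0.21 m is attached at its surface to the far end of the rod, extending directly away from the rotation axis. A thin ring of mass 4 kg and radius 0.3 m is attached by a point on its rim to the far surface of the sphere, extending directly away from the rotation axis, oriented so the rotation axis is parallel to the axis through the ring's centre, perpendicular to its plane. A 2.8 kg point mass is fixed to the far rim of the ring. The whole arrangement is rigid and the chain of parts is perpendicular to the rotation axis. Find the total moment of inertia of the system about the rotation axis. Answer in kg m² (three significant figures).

30.0

Thin rod: I_cm = (1/12)ML² = (1/12)(3.6)(0.96)² = 0.27648 kg m²; centre at d = 0.48 m, so I = I_cm + Md² gives I = 0.27648 + (3.6)(0.48)² = 1.1059 kg m².
Solid sphere: I_cm = (2/5)MR² = (2/5)(4.5)(0.21)² = 0.07938 kg m²; centre at d = 0.48 + 0.48 + 0.21 = 1.17 m, so I = I_cm + Md² gives I = 0.07938 + (4.5)(1.17)² = 6.2394 kg m².
Thin ring: I_cm = MR² = (4)(0.3)² = 0.36 kg m²; centre at d = 0.48 + 0.48 + 0.21 + 0.21 + 0.3 = 1.68 m, so I = I_cm + Md² gives I = 0.36 + (4)(1.68)² = 11.65 kg m².
Point mass: I_cm = 0; centre at d = 0.48 + 0.48 + 0.21 + 0.21 + 0.3 + 0.3 = 1.98 m, so I = I_cm + Md² gives I = 0 + (2.8)(1.98)² = 10.977 kg m².
Total I = 1.1059 + 6.2394 + 11.65 + 10.977 = 29.972 kg m².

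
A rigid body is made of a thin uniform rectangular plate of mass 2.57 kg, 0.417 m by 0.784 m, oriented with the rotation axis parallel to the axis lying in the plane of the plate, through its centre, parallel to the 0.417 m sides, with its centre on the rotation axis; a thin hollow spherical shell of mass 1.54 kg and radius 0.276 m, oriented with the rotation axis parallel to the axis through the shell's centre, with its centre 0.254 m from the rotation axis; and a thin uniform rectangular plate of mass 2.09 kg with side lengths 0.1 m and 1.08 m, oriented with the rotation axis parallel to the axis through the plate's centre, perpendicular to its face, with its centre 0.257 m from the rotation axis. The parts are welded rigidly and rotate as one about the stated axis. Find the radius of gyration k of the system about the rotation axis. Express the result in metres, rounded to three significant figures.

Rectangular plate: I_cm = (1/12)Mb² = (1/12)(2.57)(0.784)² = 0.13164 kg m^2; axis through the centre, so I = 0.13164 kg m^2.
Spherical shell: I_cm = (2/3)MR² = (2/3)(1.54)(0.276)² = 0.078207 kg m^2; centre at d = 0.254 m, so the parallel axis theorem gives I = 0.078207 + (1.54)(0.254)² = 0.17756 kg m^2.
Rectangular plate: I_cm = (1/12)M(a²+b²) = (1/12)(2.09)[(0.1)² + (1.08)²] = 0.20489 kg m^2; centre at d = 0.257 m, so the parallel axis theorem gives I = 0.20489 + (2.09)(0.257)² = 0.34293 kg m^2.
Total I = 0.65213 kg m^2; total mass M = 6.2 kg.
k = √(I/M) = √(0.65213/6.2) = 0.32432 m.

0.324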